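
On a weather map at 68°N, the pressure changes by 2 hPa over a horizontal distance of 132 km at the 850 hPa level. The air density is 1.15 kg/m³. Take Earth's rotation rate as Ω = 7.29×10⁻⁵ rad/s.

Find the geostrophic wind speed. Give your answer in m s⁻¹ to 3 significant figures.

Coriolis parameter at 68°N:
f = 2Ω sin φ = 2 × 7.29×10⁻⁵ × sin 68° = 1.35×10⁻⁴ s⁻¹
Pressure gradient: |∂P/∂n| = 200 Pa / 132000 m = 1.52×10⁻³ Pa/m
Geostrophic balance (pressure-gradient force = Coriolis force):
V_g = (1/(fρ)) |∂P/∂n| = 1.52×10⁻³ / (1.35×10⁻⁴ × 1.15) = 9.75 m/s

9.75 m s⁻¹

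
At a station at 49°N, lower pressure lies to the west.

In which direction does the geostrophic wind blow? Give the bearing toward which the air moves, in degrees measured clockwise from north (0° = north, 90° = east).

000°

The pressure-gradient force points toward the west (bearing 270°).
Geostrophic balance: in the Northern Hemisphere the Coriolis force deflects motion to the right, so the geostrophic wind blows 90° to the right of the pressure-gradient force (low pressure on the left).
Rotating 270° by 90° clockwise gives 000° — the wind blows toward the north.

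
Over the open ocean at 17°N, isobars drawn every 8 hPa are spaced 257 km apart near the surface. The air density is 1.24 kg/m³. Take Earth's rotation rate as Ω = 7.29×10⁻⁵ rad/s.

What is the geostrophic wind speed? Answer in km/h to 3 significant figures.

Coriolis parameter at 17°N:
f = 2Ω sin φ = 2 × 7.29×10⁻⁵ × sin 17° = 4.26×10⁻⁵ s⁻¹
Pressure gradient: |∂P/∂n| = 800 Pa / 257000 m = 3.11×10⁻³ Pa/m
Geostrophic balance (pressure-gradient force = Coriolis force):
V_g = (1/(fρ)) |∂P/∂n| = 3.11×10⁻³ / (4.26×10⁻⁵ × 1.24) = 58.9 m/s
Converting: 58.9 m/s × 3.6 = 212 km/h

212 km/h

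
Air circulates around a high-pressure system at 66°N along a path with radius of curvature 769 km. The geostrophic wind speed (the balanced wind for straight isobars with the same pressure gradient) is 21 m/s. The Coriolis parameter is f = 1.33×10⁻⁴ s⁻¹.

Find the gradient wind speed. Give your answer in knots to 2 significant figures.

Around a high, pressure-gradient force acts outward with centrifugal, so Coriolis balances both:
fV = (1/ρ)|∂P/∂n| + V²/R  →  V² − fR·V + fR·V_g = 0
With fR = 1.33×10⁻⁴ × 769×10³ m = 102 m/s:
V = [fR − √((fR)² − 4 fR V_g)]/2 = [102 − √(102² − 4×102×21)]/2 = 29.5 m/s
Supergeostrophic (V > V_g = 21 m/s), as expected around a high.
Converting: 29.5 m/s × 1.944 = 57 knots

57 knots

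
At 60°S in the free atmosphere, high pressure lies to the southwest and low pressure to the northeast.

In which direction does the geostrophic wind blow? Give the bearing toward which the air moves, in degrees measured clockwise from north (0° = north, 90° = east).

The pressure-gradient force points toward the northeast (bearing 045°).
Geostrophic balance: in the Southern Hemisphere the Coriolis force deflects motion to the left, so the geostrophic wind blows 90° to the left of the pressure-gradient force (low pressure on the right).
Rotating 045° by 90° counterclockwise gives 315° — the wind blows toward the northwest.

315°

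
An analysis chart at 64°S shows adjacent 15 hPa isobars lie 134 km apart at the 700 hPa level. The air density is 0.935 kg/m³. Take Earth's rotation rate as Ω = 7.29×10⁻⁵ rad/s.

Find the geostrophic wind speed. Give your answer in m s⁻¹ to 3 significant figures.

Coriolis parameter at 64°S:
f = 2Ω sin φ = 2 × 7.29×10⁻⁵ × sin 64° = 1.31×10⁻⁴ s⁻¹
Pressure gradient: |∂P/∂n| = 1500 Pa / 134000 m = 1.12×10⁻² Pa/m
Geostrophic balance (pressure-gradient force = Coriolis force):
V_g = (1/(fρ)) |∂P/∂n| = 1.12×10⁻² / (1.31×10⁻⁴ × 0.935) = 91.4 m/s

91.4 m s⁻¹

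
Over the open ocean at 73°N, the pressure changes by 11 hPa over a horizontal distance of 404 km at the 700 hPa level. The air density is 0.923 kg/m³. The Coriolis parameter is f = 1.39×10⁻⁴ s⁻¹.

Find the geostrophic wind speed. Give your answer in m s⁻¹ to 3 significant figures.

21.2 m s⁻¹

Pressure gradient: |∂P/∂n| = 1100 Pa / 404000 m = 2.72×10⁻³ Pa/m
Geostrophic balance (pressure-gradient force = Coriolis force):
V_g = (1/(fρ)) |∂P/∂n| = 2.72×10⁻³ / (1.39×10⁻⁴ × 0.923) = 21.2 m/s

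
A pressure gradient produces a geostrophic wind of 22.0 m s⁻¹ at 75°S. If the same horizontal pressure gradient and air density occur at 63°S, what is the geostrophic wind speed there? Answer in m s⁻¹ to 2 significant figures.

24 m s⁻¹

With the same pressure gradient and density, V_g ∝ 1/f ∝ 1/sin φ.
V₂ = V₁ · sin φ₁ / sin φ₂ = 22.0 × sin 75° / sin 63°
V₂ = 22.0 × 0.9659/0.8910 = 24 m s⁻¹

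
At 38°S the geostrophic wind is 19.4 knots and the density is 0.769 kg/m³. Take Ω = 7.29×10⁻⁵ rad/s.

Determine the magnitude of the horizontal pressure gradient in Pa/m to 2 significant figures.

Coriolis parameter at 38°S:
f = 2Ω sin φ = 2 × 7.29×10⁻⁵ × sin 38° = 8.98×10⁻⁵ s⁻¹
Wind speed in SI: 19.4 knots = 9.98 m/s
Geostrophic balance rearranged: |∂P/∂n| = f ρ V_g
|∂P/∂n| = 8.98×10⁻⁵ × 0.769 × 9.98 = 6.89×10⁻⁴ Pa/m

6.9×10⁻⁴ Pa/m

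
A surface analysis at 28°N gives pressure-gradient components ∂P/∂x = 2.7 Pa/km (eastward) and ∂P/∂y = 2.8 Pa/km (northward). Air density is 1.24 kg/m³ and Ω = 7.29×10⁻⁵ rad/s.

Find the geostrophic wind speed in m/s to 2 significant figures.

46 m/s

Coriolis parameter at 28°N:
f = 2Ω sin φ = 2 × 7.29×10⁻⁵ × sin 28° = 6.84×10⁻⁵ s⁻¹
Component geostrophic relations (x east, y north):
u_g = −(1/(fρ)) ∂P/∂y,  v_g = (1/(fρ)) ∂P/∂x
u_g = −(2.8×10⁻³)/(6.84×10⁻⁵ × 1.24) = −33.0 m/s;  v_g = (2.7×10⁻³)/(6.84×10⁻⁵ × 1.24) = 31.8 m/s
|V_g| = √(u_g² + v_g²) = 45.8 m/s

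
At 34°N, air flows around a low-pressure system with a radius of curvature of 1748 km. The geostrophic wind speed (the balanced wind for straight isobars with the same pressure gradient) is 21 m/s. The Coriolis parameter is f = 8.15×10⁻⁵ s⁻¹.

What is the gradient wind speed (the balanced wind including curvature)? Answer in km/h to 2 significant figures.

Around a low, centrifugal force acts outward with Coriolis, so pressure-gradient force balances both:
(1/ρ)|∂P/∂n| = fV + V²/R  →  V² + fR·V − fR·V_g = 0
With fR = 8.15×10⁻⁵ × 1748×10³ m = 142 m/s:
V = [−fR + √((fR)² + 4 fR V_g)]/2 = [−142 + √(142² + 4×142×21)]/2 = 18.6 m/s
Subgeostrophic (V < V_g = 21 m/s), as expected around a low.
Converting: 18.6 m/s × 3.6 = 67 km/h

67 km/h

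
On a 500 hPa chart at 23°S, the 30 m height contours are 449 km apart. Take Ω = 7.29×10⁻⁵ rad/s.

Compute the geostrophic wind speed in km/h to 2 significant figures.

41 km/h

Coriolis parameter at 23°S:
f = 2Ω sin φ = 2 × 7.29×10⁻⁵ × sin 23° = 5.70×10⁻⁵ s⁻¹
Height gradient: |∂Z/∂n| = 30 m / 449000 m = 6.68×10⁻⁵
On a pressure surface, geostrophic balance gives V_g = (g/f)|∂Z/∂n|:
V_g = 9.81 × 6.68×10⁻⁵ / 5.70×10⁻⁵ = 11.5 m/s
Converting: 11.5 m/s × 3.6 = 41 km/h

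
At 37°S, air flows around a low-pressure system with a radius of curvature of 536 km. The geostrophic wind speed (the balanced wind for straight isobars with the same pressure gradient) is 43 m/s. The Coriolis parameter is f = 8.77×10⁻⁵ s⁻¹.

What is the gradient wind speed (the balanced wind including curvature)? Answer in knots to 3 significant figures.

52.9 knots

Around a low, centrifugal force acts outward with Coriolis, so pressure-gradient force balances both:
(1/ρ)|∂P/∂n| = fV + V²/R  →  V² + fR·V − fR·V_g = 0
With fR = 8.77×10⁻⁵ × 536×10³ m = 47.0 m/s:
V = [−fR + √((fR)² + 4 fR V_g)]/2 = [−47.0 + √(47.0² + 4×47.0×43)]/2 = 27.2 m/s
Subgeostrophic (V < V_g = 43 m/s), as expected around a low.
Converting: 27.2 m/s × 1.944 = 52.9 knots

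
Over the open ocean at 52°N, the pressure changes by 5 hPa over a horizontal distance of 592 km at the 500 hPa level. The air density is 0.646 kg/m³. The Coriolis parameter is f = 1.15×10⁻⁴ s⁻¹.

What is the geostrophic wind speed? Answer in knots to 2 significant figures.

22 knots

Pressure gradient: |∂P/∂n| = 500 Pa / 592000 m = 8.45×10⁻⁴ Pa/m
Geostrophic balance (pressure-gradient force = Coriolis force):
V_g = (1/(fρ)) |∂P/∂n| = 8.45×10⁻⁴ / (1.15×10⁻⁴ × 0.646) = 11.4 m/s
Converting: 11.4 m/s × 1.944 = 22 knots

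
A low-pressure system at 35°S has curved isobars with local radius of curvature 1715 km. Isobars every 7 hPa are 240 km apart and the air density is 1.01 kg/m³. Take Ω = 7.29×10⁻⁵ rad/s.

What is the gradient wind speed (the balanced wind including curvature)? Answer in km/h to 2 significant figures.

100 km/h

Coriolis parameter at 35°S:
f = 2Ω sin φ = 2 × 7.29×10⁻⁵ × sin 35° = 8.36×10⁻⁵ s⁻¹
Pressure gradient: |∂P/∂n| = 700 Pa / 240000 m = 2.92×10⁻³ Pa/m
Geostrophic speed: V_g = |∂P/∂n|/(fρ) = 2.92×10⁻³/(8.36×10⁻⁵ × 1.01) = 34.5 m/s
Around a low, centrifugal force acts outward with Coriolis, so pressure-gradient force balances both:
(1/ρ)|∂P/∂n| = fV + V²/R  →  V² + fR·V − fR·V_g = 0
With fR = 8.36×10⁻⁵ × 1715×10³ m = 143 m/s:
V = [−fR + √((fR)² + 4 fR V_g)]/2 = [−143 + √(143² + 4×143×34.5)]/2 = 28.8 m/s
Subgeostrophic (V < V_g = 34.5 m/s), as expected around a low.
Converting: 28.8 m/s × 3.6 = 100 km/h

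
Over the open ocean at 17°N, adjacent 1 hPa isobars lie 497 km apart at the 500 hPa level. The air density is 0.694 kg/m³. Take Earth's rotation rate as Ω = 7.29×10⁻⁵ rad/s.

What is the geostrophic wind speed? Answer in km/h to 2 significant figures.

Coriolis parameter at 17°N:
f = 2Ω sin φ = 2 × 7.29×10⁻⁵ × sin 17° = 4.26×10⁻⁵ s⁻¹
Pressure gradient: |∂P/∂n| = 100 Pa / 497000 m = 2.01×10⁻⁴ Pa/m
Geostrophic balance (pressure-gradient force = Coriolis force):
V_g = (1/(fρ)) |∂P/∂n| = 2.01×10⁻⁴ / (4.26×10⁻⁵ × 0.694) = 6.80 m/s
Converting: 6.80 m/s × 3.6 = 24 km/h

24 km/h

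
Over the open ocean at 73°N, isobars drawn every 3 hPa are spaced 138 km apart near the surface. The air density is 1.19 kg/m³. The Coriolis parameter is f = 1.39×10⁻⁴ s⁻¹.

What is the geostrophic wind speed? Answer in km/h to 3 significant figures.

Pressure gradient: |∂P/∂n| = 300 Pa / 138000 m = 2.17×10⁻³ Pa/m
Geostrophic balance (pressure-gradient force = Coriolis force):
V_g = (1/(fρ)) |∂P/∂n| = 2.17×10⁻³ / (1.39×10⁻⁴ × 1.19) = 13.1 m/s
Converting: 13.1 m/s × 3.6 = 47.3 km/h

47.3 km/h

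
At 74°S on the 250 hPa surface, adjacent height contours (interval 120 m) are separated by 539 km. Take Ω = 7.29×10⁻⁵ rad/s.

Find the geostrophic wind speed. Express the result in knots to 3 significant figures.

Coriolis parameter at 74°S:
f = 2Ω sin φ = 2 × 7.29×10⁻⁵ × sin 74° = 1.40×10⁻⁴ s⁻¹
Height gradient: |∂Z/∂n| = 120 m / 539000 m = 2.23×10⁻⁴
On a pressure surface, geostrophic balance gives V_g = (g/f)|∂Z/∂n|:
V_g = 9.81 × 2.23×10⁻⁴ / 1.40×10⁻⁴ = 15.6 m/s
Converting: 15.6 m/s × 1.944 = 30.3 knots

30.3 knots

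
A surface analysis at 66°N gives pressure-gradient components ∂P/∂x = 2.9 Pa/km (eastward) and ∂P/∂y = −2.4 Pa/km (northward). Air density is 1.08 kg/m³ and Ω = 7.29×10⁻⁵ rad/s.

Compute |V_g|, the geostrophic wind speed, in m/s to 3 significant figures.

Coriolis parameter at 66°N:
f = 2Ω sin φ = 2 × 7.29×10⁻⁵ × sin 66° = 1.33×10⁻⁴ s⁻¹
Component geostrophic relations (x east, y north):
u_g = −(1/(fρ)) ∂P/∂y,  v_g = (1/(fρ)) ∂P/∂x
u_g = −(−2.4×10⁻³)/(1.33×10⁻⁴ × 1.08) = 16.7 m/s;  v_g = (2.9×10⁻³)/(1.33×10⁻⁴ × 1.08) = 20.2 m/s
|V_g| = √(u_g² + v_g²) = 26.2 m/s

26.2 m/s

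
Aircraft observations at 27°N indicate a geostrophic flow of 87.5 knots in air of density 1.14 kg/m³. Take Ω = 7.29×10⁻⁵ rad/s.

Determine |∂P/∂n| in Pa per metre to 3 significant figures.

3.40×10⁻³ Pa/m

Coriolis parameter at 27°N:
f = 2Ω sin φ = 2 × 7.29×10⁻⁵ × sin 27° = 6.62×10⁻⁵ s⁻¹
Wind speed in SI: 87.5 knots = 45.0 m/s
Geostrophic balance rearranged: |∂P/∂n| = f ρ V_g
|∂P/∂n| = 6.62×10⁻⁵ × 1.14 × 45.0 = 3.40×10⁻³ Pa/m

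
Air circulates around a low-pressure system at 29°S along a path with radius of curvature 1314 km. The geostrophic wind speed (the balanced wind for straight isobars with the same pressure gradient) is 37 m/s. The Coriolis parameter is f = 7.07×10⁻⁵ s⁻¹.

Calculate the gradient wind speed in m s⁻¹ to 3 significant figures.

Around a low, centrifugal force acts outward with Coriolis, so pressure-gradient force balances both:
(1/ρ)|∂P/∂n| = fV + V²/R  →  V² + fR·V − fR·V_g = 0
With fR = 7.07×10⁻⁵ × 1314×10³ m = 92.9 m/s:
V = [−fR + √((fR)² + 4 fR V_g)]/2 = [−92.9 + √(92.9² + 4×92.9×37)]/2 = 28.3 m/s
Subgeostrophic (V < V_g = 37 m/s), as expected around a low.

28.3 m s⁻¹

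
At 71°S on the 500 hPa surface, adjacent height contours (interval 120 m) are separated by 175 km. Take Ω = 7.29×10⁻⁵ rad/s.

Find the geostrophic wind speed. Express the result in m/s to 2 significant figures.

49 m/s

Coriolis parameter at 71°S:
f = 2Ω sin φ = 2 × 7.29×10⁻⁵ × sin 71° = 1.38×10⁻⁴ s⁻¹
Height gradient: |∂Z/∂n| = 120 m / 175000 m = 6.86×10⁻⁴
On a pressure surface, geostrophic balance gives V_g = (g/f)|∂Z/∂n|:
V_g = 9.81 × 6.86×10⁻⁴ / 1.38×10⁻⁴ = 48.8 m/s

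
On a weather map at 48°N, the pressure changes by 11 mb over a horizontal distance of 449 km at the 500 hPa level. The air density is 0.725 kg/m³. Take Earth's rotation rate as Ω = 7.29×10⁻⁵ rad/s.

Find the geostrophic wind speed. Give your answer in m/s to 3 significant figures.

31.2 m/s

Coriolis parameter at 48°N:
f = 2Ω sin φ = 2 × 7.29×10⁻⁵ × sin 48° = 1.08×10⁻⁴ s⁻¹
Pressure gradient: |∂P/∂n| = 1100 Pa / 449000 m = 2.45×10⁻³ Pa/m
Geostrophic balance (pressure-gradient force = Coriolis force):
V_g = (1/(fρ)) |∂P/∂n| = 2.45×10⁻³ / (1.08×10⁻⁴ × 0.725) = 31.2 m/s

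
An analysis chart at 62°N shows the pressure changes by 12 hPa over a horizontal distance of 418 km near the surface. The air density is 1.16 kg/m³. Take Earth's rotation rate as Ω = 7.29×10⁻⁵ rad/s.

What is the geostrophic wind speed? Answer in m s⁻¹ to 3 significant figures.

19.2 m s⁻¹

Coriolis parameter at 62°N:
f = 2Ω sin φ = 2 × 7.29×10⁻⁵ × sin 62° = 1.29×10⁻⁴ s⁻¹
Pressure gradient: |∂P/∂n| = 1200 Pa / 418000 m = 2.87×10⁻³ Pa/m
Geostrophic balance (pressure-gradient force = Coriolis force):
V_g = (1/(fρ)) |∂P/∂n| = 2.87×10⁻³ / (1.29×10⁻⁴ × 1.16) = 19.2 m/s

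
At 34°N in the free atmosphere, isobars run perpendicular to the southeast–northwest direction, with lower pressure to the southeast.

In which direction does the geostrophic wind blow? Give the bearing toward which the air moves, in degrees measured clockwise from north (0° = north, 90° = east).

The pressure-gradient force points toward the southeast (bearing 135°).
Geostrophic balance: in the Northern Hemisphere the Coriolis force deflects motion to the right, so the geostrophic wind blows 90° to the right of the pressure-gradient force (low pressure on the left).
Rotating 135° by 90° clockwise gives 225° — the wind blows toward the southwest.

225°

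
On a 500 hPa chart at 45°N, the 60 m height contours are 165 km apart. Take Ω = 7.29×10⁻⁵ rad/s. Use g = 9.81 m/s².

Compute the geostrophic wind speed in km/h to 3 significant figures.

Coriolis parameter at 45°N:
f = 2Ω sin φ = 2 × 7.29×10⁻⁵ × sin 45° = 1.03×10⁻⁴ s⁻¹
Height gradient: |∂Z/∂n| = 60 m / 165000 m = 3.64×10⁻⁴
On a pressure surface, geostrophic balance gives V_g = (g/f)|∂Z/∂n|:
V_g = 9.81 × 3.64×10⁻⁴ / 1.03×10⁻⁴ = 34.6 m/s
Converting: 34.6 m/s × 3.6 = 125 km/h

125 km/h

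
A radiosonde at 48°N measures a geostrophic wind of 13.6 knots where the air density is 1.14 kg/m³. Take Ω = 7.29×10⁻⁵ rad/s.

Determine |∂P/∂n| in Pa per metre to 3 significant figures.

8.64×10⁻⁴ Pa/m

Coriolis parameter at 48°N:
f = 2Ω sin φ = 2 × 7.29×10⁻⁵ × sin 48° = 1.08×10⁻⁴ s⁻¹
Wind speed in SI: 13.6 knots = 7.00 m/s
Geostrophic balance rearranged: |∂P/∂n| = f ρ V_g
|∂P/∂n| = 1.08×10⁻⁴ × 1.14 × 7.00 = 8.64×10⁻⁴ Pa/m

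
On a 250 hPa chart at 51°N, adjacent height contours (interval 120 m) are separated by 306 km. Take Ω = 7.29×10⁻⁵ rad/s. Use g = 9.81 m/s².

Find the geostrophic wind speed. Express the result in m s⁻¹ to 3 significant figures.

Coriolis parameter at 51°N:
f = 2Ω sin φ = 2 × 7.29×10⁻⁵ × sin 51° = 1.13×10⁻⁴ s⁻¹
Height gradient: |∂Z/∂n| = 120 m / 306000 m = 3.92×10⁻⁴
On a pressure surface, geostrophic balance gives V_g = (g/f)|∂Z/∂n|:
V_g = 9.81 × 3.92×10⁻⁴ / 1.13×10⁻⁴ = 34.0 m/s

34.0 m s⁻¹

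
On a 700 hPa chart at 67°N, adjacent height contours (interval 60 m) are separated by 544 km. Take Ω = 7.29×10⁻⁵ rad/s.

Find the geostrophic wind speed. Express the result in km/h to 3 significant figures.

Coriolis parameter at 67°N:
f = 2Ω sin φ = 2 × 7.29×10⁻⁵ × sin 67° = 1.34×10⁻⁴ s⁻¹
Height gradient: |∂Z/∂n| = 60 m / 544000 m = 1.10×10⁻⁴
On a pressure surface, geostrophic balance gives V_g = (g/f)|∂Z/∂n|:
V_g = 9.81 × 1.10×10⁻⁴ / 1.34×10⁻⁴ = 8.06 m/s
Converting: 8.06 m/s × 3.6 = 29.0 km/h

29.0 km/h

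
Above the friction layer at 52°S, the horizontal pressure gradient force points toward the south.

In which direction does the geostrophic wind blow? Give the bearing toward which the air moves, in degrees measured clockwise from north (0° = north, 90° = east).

090°

The pressure-gradient force points toward the south (bearing 180°).
Geostrophic balance: in the Southern Hemisphere the Coriolis force deflects motion to the left, so the geostrophic wind blows 90° to the left of the pressure-gradient force (low pressure on the right).
Rotating 180° by 90° counterclockwise gives 090° — the wind blows toward the east.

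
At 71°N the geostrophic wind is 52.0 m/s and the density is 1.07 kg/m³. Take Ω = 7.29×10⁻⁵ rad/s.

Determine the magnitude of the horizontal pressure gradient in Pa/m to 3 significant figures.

Coriolis parameter at 71°N:
f = 2Ω sin φ = 2 × 7.29×10⁻⁵ × sin 71° = 1.38×10⁻⁴ s⁻¹
Geostrophic balance rearranged: |∂P/∂n| = f ρ V_g
|∂P/∂n| = 1.38×10⁻⁴ × 1.07 × 52.0 = 7.67×10⁻³ Pa/m

7.67×10⁻³ Pa/m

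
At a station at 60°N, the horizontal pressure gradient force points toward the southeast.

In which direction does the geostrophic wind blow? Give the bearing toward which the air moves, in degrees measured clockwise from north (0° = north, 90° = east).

225°

The pressure-gradient force points toward the southeast (bearing 135°).
Geostrophic balance: in the Northern Hemisphere the Coriolis force deflects motion to the right, so the geostrophic wind blows 90° to the right of the pressure-gradient force (low pressure on the left).
Rotating 135° by 90° clockwise gives 225° — the wind blows toward the southwest.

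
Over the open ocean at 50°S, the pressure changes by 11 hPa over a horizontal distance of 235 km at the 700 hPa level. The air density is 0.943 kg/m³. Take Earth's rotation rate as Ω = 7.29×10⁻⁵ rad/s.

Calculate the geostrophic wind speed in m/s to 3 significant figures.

Coriolis parameter at 50°S:
f = 2Ω sin φ = 2 × 7.29×10⁻⁵ × sin 50° = 1.12×10⁻⁴ s⁻¹
Pressure gradient: |∂P/∂n| = 1100 Pa / 235000 m = 4.68×10⁻³ Pa/m
Geostrophic balance (pressure-gradient force = Coriolis force):
V_g = (1/(fρ)) |∂P/∂n| = 4.68×10⁻³ / (1.12×10⁻⁴ × 0.943) = 44.4 m/s

44.4 m/s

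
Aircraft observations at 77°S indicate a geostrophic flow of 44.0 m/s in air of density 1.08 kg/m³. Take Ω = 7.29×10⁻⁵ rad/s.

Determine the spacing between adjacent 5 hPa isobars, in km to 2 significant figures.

Coriolis parameter at 77°S:
f = 2Ω sin φ = 2 × 7.29×10⁻⁵ × sin 77° = 1.42×10⁻⁴ s⁻¹
Geostrophic balance rearranged: |∂P/∂n| = f ρ V_g
|∂P/∂n| = 1.42×10⁻⁴ × 1.08 × 44.0 = 6.75×10⁻³ Pa/m
Isobar spacing: Δn = ΔP/|∂P/∂n| = 500 Pa / 6.75×10⁻³ Pa/m = 74065 m ≈ 74 km

74 km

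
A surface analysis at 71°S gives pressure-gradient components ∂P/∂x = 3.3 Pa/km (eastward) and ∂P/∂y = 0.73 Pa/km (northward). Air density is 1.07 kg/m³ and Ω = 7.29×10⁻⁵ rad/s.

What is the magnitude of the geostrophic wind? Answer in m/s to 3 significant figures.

22.9 m/s

Coriolis parameter at 71°S:
f = 2Ω sin φ = 2 × 7.29×10⁻⁵ × sin 71° = 1.38×10⁻⁴ s⁻¹
In the Southern Hemisphere f is negative: f = −1.38×10⁻⁴ s⁻¹.
Component geostrophic relations (x east, y north):
u_g = −(1/(fρ)) ∂P/∂y,  v_g = (1/(fρ)) ∂P/∂x
u_g = −(0.73×10⁻³)/(−1.38×10⁻⁴ × 1.07) = 4.95 m/s;  v_g = (3.3×10⁻³)/(−1.38×10⁻⁴ × 1.07) = −22.4 m/s
|V_g| = √(u_g² + v_g²) = 22.9 m/s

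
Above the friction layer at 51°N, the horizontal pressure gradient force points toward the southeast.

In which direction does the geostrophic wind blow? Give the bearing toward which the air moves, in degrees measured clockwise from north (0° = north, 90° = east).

225°

The pressure-gradient force points toward the southeast (bearing 135°).
Geostrophic balance: in the Northern Hemisphere the Coriolis force deflects motion to the right, so the geostrophic wind blows 90° to the right of the pressure-gradient force (low pressure on the left).
Rotating 135° by 90° clockwise gives 225° — the wind blows toward the southwest.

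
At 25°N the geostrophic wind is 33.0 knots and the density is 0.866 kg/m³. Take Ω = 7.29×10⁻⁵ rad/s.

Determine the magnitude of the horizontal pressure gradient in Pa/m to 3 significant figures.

9.06×10⁻⁴ Pa/m

Coriolis parameter at 25°N:
f = 2Ω sin φ = 2 × 7.29×10⁻⁵ × sin 25° = 6.16×10⁻⁵ s⁻¹
Wind speed in SI: 33.0 knots = 17.0 m/s
Geostrophic balance rearranged: |∂P/∂n| = f ρ V_g
|∂P/∂n| = 6.16×10⁻⁵ × 0.866 × 17.0 = 9.06×10⁻⁴ Pa/m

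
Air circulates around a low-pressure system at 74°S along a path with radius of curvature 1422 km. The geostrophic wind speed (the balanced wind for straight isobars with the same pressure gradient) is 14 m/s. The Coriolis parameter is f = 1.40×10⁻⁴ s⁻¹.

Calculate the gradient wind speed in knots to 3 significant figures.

Around a low, centrifugal force acts outward with Coriolis, so pressure-gradient force balances both:
(1/ρ)|∂P/∂n| = fV + V²/R  →  V² + fR·V − fR·V_g = 0
With fR = 1.40×10⁻⁴ × 1422×10³ m = 199 m/s:
V = [−fR + √((fR)² + 4 fR V_g)]/2 = [−199 + √(199² + 4×199×14)]/2 = 13.1 m/s
Subgeostrophic (V < V_g = 14 m/s), as expected around a low.
Converting: 13.1 m/s × 1.944 = 25.5 knots

25.5 knots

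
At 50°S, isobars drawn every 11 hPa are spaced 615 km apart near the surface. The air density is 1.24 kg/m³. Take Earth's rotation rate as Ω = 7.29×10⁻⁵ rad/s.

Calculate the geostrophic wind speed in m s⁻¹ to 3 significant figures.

Coriolis parameter at 50°S:
f = 2Ω sin φ = 2 × 7.29×10⁻⁵ × sin 50° = 1.12×10⁻⁴ s⁻¹
Pressure gradient: |∂P/∂n| = 1100 Pa / 615000 m = 1.79×10⁻³ Pa/m
Geostrophic balance (pressure-gradient force = Coriolis force):
V_g = (1/(fρ)) |∂P/∂n| = 1.79×10⁻³ / (1.12×10⁻⁴ × 1.24) = 12.9 m/s

12.9 m s⁻¹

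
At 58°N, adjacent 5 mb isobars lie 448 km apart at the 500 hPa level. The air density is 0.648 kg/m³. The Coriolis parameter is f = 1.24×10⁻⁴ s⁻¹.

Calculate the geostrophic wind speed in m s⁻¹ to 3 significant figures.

13.9 m s⁻¹

Pressure gradient: |∂P/∂n| = 500 Pa / 448000 m = 1.12×10⁻³ Pa/m
Geostrophic balance (pressure-gradient force = Coriolis force):
V_g = (1/(fρ)) |∂P/∂n| = 1.12×10⁻³ / (1.24×10⁻⁴ × 0.648) = 13.9 m/s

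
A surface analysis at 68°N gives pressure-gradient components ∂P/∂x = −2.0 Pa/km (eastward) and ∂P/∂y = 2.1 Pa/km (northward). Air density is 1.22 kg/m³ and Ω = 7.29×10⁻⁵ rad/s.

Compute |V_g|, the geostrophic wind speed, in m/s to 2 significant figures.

18 m/s

Coriolis parameter at 68°N:
f = 2Ω sin φ = 2 × 7.29×10⁻⁵ × sin 68° = 1.35×10⁻⁴ s⁻¹
Component geostrophic relations (x east, y north):
u_g = −(1/(fρ)) ∂P/∂y,  v_g = (1/(fρ)) ∂P/∂x
u_g = −(2.1×10⁻³)/(1.35×10⁻⁴ × 1.22) = −12.7 m/s;  v_g = (−2.0×10⁻³)/(1.35×10⁻⁴ × 1.22) = −12.1 m/s
|V_g| = √(u_g² + v_g²) = 17.6 m/s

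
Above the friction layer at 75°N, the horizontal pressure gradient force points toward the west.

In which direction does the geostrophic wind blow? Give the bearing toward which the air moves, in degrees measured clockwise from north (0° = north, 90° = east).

000°

The pressure-gradient force points toward the west (bearing 270°).
Geostrophic balance: in the Northern Hemisphere the Coriolis force deflects motion to the right, so the geostrophic wind blows 90° to the right of the pressure-gradient force (low pressure on the left).
Rotating 270° by 90° clockwise gives 000° — the wind blows toward the north.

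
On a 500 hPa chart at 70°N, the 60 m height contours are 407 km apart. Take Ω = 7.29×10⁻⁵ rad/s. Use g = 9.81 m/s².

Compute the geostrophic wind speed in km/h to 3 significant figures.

Coriolis parameter at 70°N:
f = 2Ω sin φ = 2 × 7.29×10⁻⁵ × sin 70° = 1.37×10⁻⁴ s⁻¹
Height gradient: |∂Z/∂n| = 60 m / 407000 m = 1.47×10⁻⁴
On a pressure surface, geostrophic balance gives V_g = (g/f)|∂Z/∂n|:
V_g = 9.81 × 1.47×10⁻⁴ / 1.37×10⁻⁴ = 10.6 m/s
Converting: 10.6 m/s × 3.6 = 38.0 km/h

38.0 km/h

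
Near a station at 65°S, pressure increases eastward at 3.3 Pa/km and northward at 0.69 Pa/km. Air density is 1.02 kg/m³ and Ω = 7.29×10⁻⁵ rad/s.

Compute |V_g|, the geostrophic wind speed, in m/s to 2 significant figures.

25 m/s

Coriolis parameter at 65°S:
f = 2Ω sin φ = 2 × 7.29×10⁻⁵ × sin 65° = 1.32×10⁻⁴ s⁻¹
In the Southern Hemisphere f is negative: f = −1.32×10⁻⁴ s⁻¹.
Component geostrophic relations (x east, y north):
u_g = −(1/(fρ)) ∂P/∂y,  v_g = (1/(fρ)) ∂P/∂x
u_g = −(0.69×10⁻³)/(−1.32×10⁻⁴ × 1.02) = 5.12 m/s;  v_g = (3.3×10⁻³)/(−1.32×10⁻⁴ × 1.02) = −24.5 m/s
|V_g| = √(u_g² + v_g²) = 25.0 m/s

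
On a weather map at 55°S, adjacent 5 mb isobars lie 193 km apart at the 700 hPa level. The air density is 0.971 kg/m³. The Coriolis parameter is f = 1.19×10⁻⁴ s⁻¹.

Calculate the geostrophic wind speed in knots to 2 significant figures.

Pressure gradient: |∂P/∂n| = 500 Pa / 193000 m = 2.59×10⁻³ Pa/m
Geostrophic balance (pressure-gradient force = Coriolis force):
V_g = (1/(fρ)) |∂P/∂n| = 2.59×10⁻³ / (1.19×10⁻⁴ × 0.971) = 22.4 m/s
Converting: 22.4 m/s × 1.944 = 44 knots

44 knots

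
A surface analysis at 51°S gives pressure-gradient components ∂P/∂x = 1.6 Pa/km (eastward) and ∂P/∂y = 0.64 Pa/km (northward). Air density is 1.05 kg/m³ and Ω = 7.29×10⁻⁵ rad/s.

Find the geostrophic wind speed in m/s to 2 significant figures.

Coriolis parameter at 51°S:
f = 2Ω sin φ = 2 × 7.29×10⁻⁵ × sin 51° = 1.13×10⁻⁴ s⁻¹
In the Southern Hemisphere f is negative: f = −1.13×10⁻⁴ s⁻¹.
Component geostrophic relations (x east, y north):
u_g = −(1/(fρ)) ∂P/∂y,  v_g = (1/(fρ)) ∂P/∂x
u_g = −(0.64×10⁻³)/(−1.13×10⁻⁴ × 1.05) = 5.38 m/s;  v_g = (1.6×10⁻³)/(−1.13×10⁻⁴ × 1.05) = −13.4 m/s
|V_g| = √(u_g² + v_g²) = 14.5 m/s

14 m/s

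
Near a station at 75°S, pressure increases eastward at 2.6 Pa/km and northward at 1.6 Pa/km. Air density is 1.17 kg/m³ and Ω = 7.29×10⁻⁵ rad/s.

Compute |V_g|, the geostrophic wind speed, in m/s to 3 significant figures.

Coriolis parameter at 75°S:
f = 2Ω sin φ = 2 × 7.29×10⁻⁵ × sin 75° = 1.41×10⁻⁴ s⁻¹
In the Southern Hemisphere f is negative: f = −1.41×10⁻⁴ s⁻¹.
Component geostrophic relations (x east, y north):
u_g = −(1/(fρ)) ∂P/∂y,  v_g = (1/(fρ)) ∂P/∂x
u_g = −(1.6×10⁻³)/(−1.41×10⁻⁴ × 1.17) = 9.71 m/s;  v_g = (2.6×10⁻³)/(−1.41×10⁻⁴ × 1.17) = −15.8 m/s
|V_g| = √(u_g² + v_g²) = 18.5 m/s

18.5 m/s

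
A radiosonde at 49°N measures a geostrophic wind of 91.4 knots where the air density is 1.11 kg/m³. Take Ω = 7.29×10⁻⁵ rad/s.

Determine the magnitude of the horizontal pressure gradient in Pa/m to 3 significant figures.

Coriolis parameter at 49°N:
f = 2Ω sin φ = 2 × 7.29×10⁻⁵ × sin 49° = 1.10×10⁻⁴ s⁻¹
Wind speed in SI: 91.4 knots = 47.0 m/s
Geostrophic balance rearranged: |∂P/∂n| = f ρ V_g
|∂P/∂n| = 1.10×10⁻⁴ × 1.11 × 47.0 = 5.74×10⁻³ Pa/m

5.74×10⁻³ Pa/m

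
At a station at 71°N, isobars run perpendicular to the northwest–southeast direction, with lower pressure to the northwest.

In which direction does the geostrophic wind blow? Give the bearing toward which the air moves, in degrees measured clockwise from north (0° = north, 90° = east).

045°

The pressure-gradient force points toward the northwest (bearing 315°).
Geostrophic balance: in the Northern Hemisphere the Coriolis force deflects motion to the right, so the geostrophic wind blows 90° to the right of the pressure-gradient force (low pressure on the left).
Rotating 315° by 90° clockwise gives 045° — the wind blows toward the northeast.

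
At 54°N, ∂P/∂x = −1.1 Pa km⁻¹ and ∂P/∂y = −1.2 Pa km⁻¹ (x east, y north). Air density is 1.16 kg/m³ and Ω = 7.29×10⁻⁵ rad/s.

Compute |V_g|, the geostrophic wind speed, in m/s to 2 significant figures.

Coriolis parameter at 54°N:
f = 2Ω sin φ = 2 × 7.29×10⁻⁵ × sin 54° = 1.18×10⁻⁴ s⁻¹
Component geostrophic relations (x east, y north):
u_g = −(1/(fρ)) ∂P/∂y,  v_g = (1/(fρ)) ∂P/∂x
u_g = −(−1.2×10⁻³)/(1.18×10⁻⁴ × 1.16) = 8.77 m/s;  v_g = (−1.1×10⁻³)/(1.18×10⁻⁴ × 1.16) = −8.04 m/s
|V_g| = √(u_g² + v_g²) = 11.9 m/s

12 m/s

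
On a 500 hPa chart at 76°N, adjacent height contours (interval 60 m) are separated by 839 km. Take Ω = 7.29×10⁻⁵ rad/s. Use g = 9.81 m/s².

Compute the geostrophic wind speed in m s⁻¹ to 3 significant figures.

Coriolis parameter at 76°N:
f = 2Ω sin φ = 2 × 7.29×10⁻⁵ × sin 76° = 1.41×10⁻⁴ s⁻¹
Height gradient: |∂Z/∂n| = 60 m / 839000 m = 7.15×10⁻⁵
On a pressure surface, geostrophic balance gives V_g = (g/f)|∂Z/∂n|:
V_g = 9.81 × 7.15×10⁻⁵ / 1.41×10⁻⁴ = 4.96 m/s

4.96 m s⁻¹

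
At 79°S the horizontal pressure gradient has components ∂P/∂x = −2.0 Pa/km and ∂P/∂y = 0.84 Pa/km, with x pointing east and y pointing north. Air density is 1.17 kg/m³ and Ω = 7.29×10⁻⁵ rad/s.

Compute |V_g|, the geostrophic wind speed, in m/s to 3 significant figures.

13.0 m/s

Coriolis parameter at 79°S:
f = 2Ω sin φ = 2 × 7.29×10⁻⁵ × sin 79° = 1.43×10⁻⁴ s⁻¹
In the Southern Hemisphere f is negative: f = −1.43×10⁻⁴ s⁻¹.
Component geostrophic relations (x east, y north):
u_g = −(1/(fρ)) ∂P/∂y,  v_g = (1/(fρ)) ∂P/∂x
u_g = −(0.84×10⁻³)/(−1.43×10⁻⁴ × 1.17) = 5.02 m/s;  v_g = (−2.0×10⁻³)/(−1.43×10⁻⁴ × 1.17) = 11.9 m/s
|V_g| = √(u_g² + v_g²) = 13.0 m/s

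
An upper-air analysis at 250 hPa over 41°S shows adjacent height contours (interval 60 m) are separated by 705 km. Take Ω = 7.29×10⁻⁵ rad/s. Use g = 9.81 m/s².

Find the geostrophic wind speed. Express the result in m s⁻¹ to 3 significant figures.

Coriolis parameter at 41°S:
f = 2Ω sin φ = 2 × 7.29×10⁻⁵ × sin 41° = 9.57×10⁻⁵ s⁻¹
Height gradient: |∂Z/∂n| = 60 m / 705000 m = 8.51×10⁻⁵
On a pressure surface, geostrophic balance gives V_g = (g/f)|∂Z/∂n|:
V_g = 9.81 × 8.51×10⁻⁵ / 9.57×10⁻⁵ = 8.73 m/s

8.73 m s⁻¹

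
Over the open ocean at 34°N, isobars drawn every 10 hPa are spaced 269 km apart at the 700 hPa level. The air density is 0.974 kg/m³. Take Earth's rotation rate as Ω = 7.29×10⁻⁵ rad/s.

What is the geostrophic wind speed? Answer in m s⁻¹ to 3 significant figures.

46.8 m s⁻¹

Coriolis parameter at 34°N:
f = 2Ω sin φ = 2 × 7.29×10⁻⁵ × sin 34° = 8.15×10⁻⁵ s⁻¹
Pressure gradient: |∂P/∂n| = 1000 Pa / 269000 m = 3.72×10⁻³ Pa/m
Geostrophic balance (pressure-gradient force = Coriolis force):
V_g = (1/(fρ)) |∂P/∂n| = 3.72×10⁻³ / (8.15×10⁻⁵ × 0.974) = 46.8 m/s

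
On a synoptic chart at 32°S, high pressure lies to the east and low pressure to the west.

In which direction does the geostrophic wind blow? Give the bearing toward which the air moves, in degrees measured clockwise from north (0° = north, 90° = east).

The pressure-gradient force points toward the west (bearing 270°).
Geostrophic balance: in the Southern Hemisphere the Coriolis force deflects motion to the left, so the geostrophic wind blows 90° to the left of the pressure-gradient force (low pressure on the right).
Rotating 270° by 90° counterclockwise gives 180° — the wind blows toward the south.

180°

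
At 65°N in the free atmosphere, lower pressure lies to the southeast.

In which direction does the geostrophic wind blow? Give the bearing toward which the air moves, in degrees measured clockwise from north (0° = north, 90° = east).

The pressure-gradient force points toward the southeast (bearing 135°).
Geostrophic balance: in the Northern Hemisphere the Coriolis force deflects motion to the right, so the geostrophic wind blows 90° to the right of the pressure-gradient force (low pressure on the left).
Rotating 135° by 90° clockwise gives 225° — the wind blows toward the southwest.

225°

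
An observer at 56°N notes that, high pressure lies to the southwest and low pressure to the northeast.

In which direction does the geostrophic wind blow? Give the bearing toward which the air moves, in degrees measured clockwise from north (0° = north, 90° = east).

135°

The pressure-gradient force points toward the northeast (bearing 045°).
Geostrophic balance: in the Northern Hemisphere the Coriolis force deflects motion to the right, so the geostrophic wind blows 90° to the right of the pressure-gradient force (low pressure on the left).
Rotating 045° by 90° clockwise gives 135° — the wind blows toward the southeast.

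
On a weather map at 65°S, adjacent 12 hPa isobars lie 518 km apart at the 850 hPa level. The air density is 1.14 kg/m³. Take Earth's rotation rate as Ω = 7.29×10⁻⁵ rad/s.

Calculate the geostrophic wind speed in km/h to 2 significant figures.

Coriolis parameter at 65°S:
f = 2Ω sin φ = 2 × 7.29×10⁻⁵ × sin 65° = 1.32×10⁻⁴ s⁻¹
Pressure gradient: |∂P/∂n| = 1200 Pa / 518000 m = 2.32×10⁻³ Pa/m
Geostrophic balance (pressure-gradient force = Coriolis force):
V_g = (1/(fρ)) |∂P/∂n| = 2.32×10⁻³ / (1.32×10⁻⁴ × 1.14) = 15.4 m/s
Converting: 15.4 m/s × 3.6 = 55 km/h

55 km/h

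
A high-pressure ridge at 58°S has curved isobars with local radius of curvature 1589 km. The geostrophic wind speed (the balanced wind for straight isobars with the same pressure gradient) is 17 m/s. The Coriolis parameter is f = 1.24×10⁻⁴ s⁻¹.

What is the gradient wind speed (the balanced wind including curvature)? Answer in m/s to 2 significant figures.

19 m/s

Around a high, pressure-gradient force acts outward with centrifugal, so Coriolis balances both:
fV = (1/ρ)|∂P/∂n| + V²/R  →  V² − fR·V + fR·V_g = 0
With fR = 1.24×10⁻⁴ × 1589×10³ m = 197 m/s:
V = [fR − √((fR)² − 4 fR V_g)]/2 = [197 − √(197² − 4×197×17)]/2 = 18.8 m/s
Supergeostrophic (V > V_g = 17 m/s), as expected around a high.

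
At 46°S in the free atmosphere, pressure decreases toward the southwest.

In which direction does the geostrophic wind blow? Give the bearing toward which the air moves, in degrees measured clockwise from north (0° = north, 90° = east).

The pressure-gradient force points toward the southwest (bearing 225°).
Geostrophic balance: in the Southern Hemisphere the Coriolis force deflects motion to the left, so the geostrophic wind blows 90° to the left of the pressure-gradient force (low pressure on the right).
Rotating 225° by 90° counterclockwise gives 135° — the wind blows toward the southeast.

135°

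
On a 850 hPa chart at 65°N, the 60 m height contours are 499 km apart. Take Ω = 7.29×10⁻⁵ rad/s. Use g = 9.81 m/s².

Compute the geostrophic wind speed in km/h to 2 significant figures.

32 km/h

Coriolis parameter at 65°N:
f = 2Ω sin φ = 2 × 7.29×10⁻⁵ × sin 65° = 1.32×10⁻⁴ s⁻¹
Height gradient: |∂Z/∂n| = 60 m / 499000 m = 1.20×10⁻⁴
On a pressure surface, geostrophic balance gives V_g = (g/f)|∂Z/∂n|:
V_g = 9.81 × 1.20×10⁻⁴ / 1.32×10⁻⁴ = 8.93 m/s
Converting: 8.93 m/s × 3.6 = 32 km/h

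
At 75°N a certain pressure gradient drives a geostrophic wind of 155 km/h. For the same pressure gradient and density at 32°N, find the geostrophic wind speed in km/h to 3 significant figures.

With the same pressure gradient and density, V_g ∝ 1/f ∝ 1/sin φ.
V₂ = V₁ · sin φ₁ / sin φ₂ = 155 × sin 75° / sin 32°
V₂ = 155 × 0.9659/0.5299 = 283 km/h

283 km/h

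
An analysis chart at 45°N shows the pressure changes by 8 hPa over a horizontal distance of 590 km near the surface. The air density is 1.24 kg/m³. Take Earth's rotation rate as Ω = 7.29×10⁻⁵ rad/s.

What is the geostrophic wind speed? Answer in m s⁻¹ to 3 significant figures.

10.6 m s⁻¹

Coriolis parameter at 45°N:
f = 2Ω sin φ = 2 × 7.29×10⁻⁵ × sin 45° = 1.03×10⁻⁴ s⁻¹
Pressure gradient: |∂P/∂n| = 800 Pa / 590000 m = 1.36×10⁻³ Pa/m
Geostrophic balance (pressure-gradient force = Coriolis force):
V_g = (1/(fρ)) |∂P/∂n| = 1.36×10⁻³ / (1.03×10⁻⁴ × 1.24) = 10.6 m/s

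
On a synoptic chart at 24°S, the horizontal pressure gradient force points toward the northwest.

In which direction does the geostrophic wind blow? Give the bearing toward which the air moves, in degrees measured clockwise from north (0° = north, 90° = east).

The pressure-gradient force points toward the northwest (bearing 315°).
Geostrophic balance: in the Southern Hemisphere the Coriolis force deflects motion to the left, so the geostrophic wind blows 90° to the left of the pressure-gradient force (low pressure on the right).
Rotating 315° by 90° counterclockwise gives 225° — the wind blows toward the southwest.

225°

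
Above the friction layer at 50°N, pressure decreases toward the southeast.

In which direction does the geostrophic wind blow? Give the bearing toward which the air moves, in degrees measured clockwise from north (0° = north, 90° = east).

The pressure-gradient force points toward the southeast (bearing 135°).
Geostrophic balance: in the Northern Hemisphere the Coriolis force deflects motion to the right, so the geostrophic wind blows 90° to the right of the pressure-gradient force (low pressure on the left).
Rotating 135° by 90° clockwise gives 225° — the wind blows toward the southwest.

225°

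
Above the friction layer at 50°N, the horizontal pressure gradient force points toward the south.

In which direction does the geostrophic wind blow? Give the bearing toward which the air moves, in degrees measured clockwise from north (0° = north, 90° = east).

270°

The pressure-gradient force points toward the south (bearing 180°).
Geostrophic balance: in the Northern Hemisphere the Coriolis force deflects motion to the right, so the geostrophic wind blows 90° to the right of the pressure-gradient force (low pressure on the left).
Rotating 180° by 90° clockwise gives 270° — the wind blows toward the west.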